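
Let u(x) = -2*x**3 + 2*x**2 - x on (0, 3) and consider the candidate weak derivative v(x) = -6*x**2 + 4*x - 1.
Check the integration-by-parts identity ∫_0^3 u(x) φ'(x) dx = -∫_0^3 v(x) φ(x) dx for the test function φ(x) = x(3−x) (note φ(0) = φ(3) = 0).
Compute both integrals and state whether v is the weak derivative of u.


LHS = 252/5, RHS = 252/5. Yes, v = u' weakly.

u(x) = -2*x**3 + 2*x**2 - x, classical derivative u'(x) = -6*x**2 + 4*x - 1.
φ(x) = x(3−x), so φ'(x) = 3 - 2*x.
Note φ(0) = φ(3) = 0, so the boundary term u·φ vanishes.
LHS = ∫_0^3 u(x) φ'(x) dx = ∫_0^3 (4*x^4 - 10*x^3 + 8*x^2 - 3*x) dx. Term by term:
  ∫_0^3 4*x^4 dx = 972/5;  ∫_0^3 -10*x^3 dx = -405/2;  ∫_0^3 8*x^2 dx = 72;
  ∫_0^3 -3*x dx = -27/2.
Sum: 972/5 − 405/2 + 72 − 27/2 = 252/5.
So LHS = 252/5.
∫_0^3 v(x) φ(x) dx = ∫_0^3 (6*x^4 - 22*x^3 + 13*x^2 - 3*x) dx. Term by term:
  ∫_0^3 6*x^4 dx = 1458/5;  ∫_0^3 -22*x^3 dx = -891/2;  ∫_0^3 13*x^2 dx = 117;
  ∫_0^3 -3*x dx = -27/2.
Sum: 1458/5 − 891/2 + 117 − 27/2 = -252/5.
So RHS = -∫_0^3 v(x) φ(x) dx = 252/5.
LHS = RHS, so the identity holds for this test φ.
Moreover u is smooth here and v(x) = u'(x) = -6*x**2 + 4*x - 1 pointwise, so the identity holds for every test function. Hence v is the weak derivative of u.


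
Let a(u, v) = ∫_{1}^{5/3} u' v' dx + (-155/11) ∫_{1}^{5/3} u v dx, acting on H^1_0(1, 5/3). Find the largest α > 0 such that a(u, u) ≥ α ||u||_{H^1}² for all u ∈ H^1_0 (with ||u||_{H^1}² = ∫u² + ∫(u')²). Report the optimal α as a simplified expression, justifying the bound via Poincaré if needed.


α = (-620 + 99*π^2)/(11*(4 + 9*π^2))

Coercivity of a(·,·) on H^1_0(1, 5/3) means a(u, u) ≥ α ||u||_{H^1}² for every u ∈ H^1_0.
The interval has length L = 2/3, and Poincaré/coercivity depend only on L. Here a(u, u) = ∫(u')² + (-155/11)·∫u².
Here c = -155/11 < 0 with |c| < (π/L)² = 9*π^2/4, so coercivity still holds. The condition a(u,u) ≥ α||u||_{H^1}² reads (1−α)∫(u')² ≥ (α−c)∫u². Any admissible α is ≤ 1 (rapidly oscillating u have ∫u²/∫(u')² → 0), and α = 1 would force 0 ≥ (1−c)∫u², impossible since c < 1; so 1−α > 0. By the sharp Poincaré inequality on H^1_0 of an interval of length L, ∫(u')² ≥ (π/L)²∫u² with equality for the first sine mode sin(π(x−x₀)/L) (x₀ the left endpoint), so the inequality holds for all u iff (1−α)(π/L)² ≥ α − c, i.e. α ≤ ((π/L)² + c)/((π/L)² + 1) = (1 + c(L/π)²)/(1 + (L/π)²). (Direct route, valid since c ≤ 0: Poincaré gives c∫u² ≥ c(L/π)²∫(u')², so a(u,u) ≥ (1 + c(L/π)²)∫(u')², while ||u||_{H^1}² ≤ (1 + (L/π)²)∫(u')²; dividing yields the same α.) With (π/L)² = 9*π^2/4 and c = -155/11, the largest admissible constant is α = ((π/L)² + c)/((π/L)² + 1).
Simplifying, α = (-620 + 99*π^2)/(11*(4 + 9*π^2)).


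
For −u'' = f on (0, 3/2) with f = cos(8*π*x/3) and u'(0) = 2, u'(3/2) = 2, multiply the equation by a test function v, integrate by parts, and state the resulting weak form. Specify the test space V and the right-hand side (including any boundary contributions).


V = H^1(0, 3/2) (v unrestricted at boundary; u is determined up to an additive constant); weak form: ∫_0^3/2 u'v' dx = ∫_0^3/2 (cos(8*π*x/3)) v dx + 2·v(3/2) − 2·v(0) for all v ∈ V.

Multiply both sides by a test function v and integrate from 0 to 3/2:
  ∫_0^3/2 −u''(x) v(x) dx = ∫_0^3/2 f(x) v(x) dx.
Integrate the LHS by parts once:
  ∫_0^3/2 −u'' v dx = −[u'(x) v(x)]_0^3/2 + ∫_0^3/2 u'(x) v'(x) dx.
Thus ∫_0^3/2 u'(x) v'(x) dx = ∫_0^3/2 f(x) v(x) dx + [u'(x) v(x)]_0^3/2.
Choose V so that boundary terms are either known or forced to vanish.
u has inhomogeneous Neumann u'(0) = 2, u'(3/2) = 2. [u' v]_0^3/2 = (2)·v(3/2) − (2)·v(0) = 2·v(3/2) − 2·v(0). Take V = H^1(0, 3/2); boundary term becomes part of RHS.
Weak formulation: find u (satisfying any essential BC) such that ∫_0^3/2 u'(x) v'(x) dx = ∫_0^3/2 f v dx + 2·v(3/2) − 2·v(0) for all v ∈ V (Neumann data are natural BCs: they enter the RHS as boundary terms).
Substituting f(x) = cos(8*π*x/3), the right-hand side is ∫_0^3/2 (cos(8*π*x/3)) v dx + 2·v(3/2) − 2·v(0).
Compatibility check (pure Neumann): taking v ≡ 1 ∈ V gives 0 = ∫_0^3/2 f dx + (2) − (2), i.e. ∫_0^3/2 f dx must equal u'(0) − u'(3/2) = 0. Indeed ∫_0^3/2 (cos(8*π*x/3)) dx = 0, so the data are compatible. The solution is then unique only up to an additive constant (fix it e.g. by requiring ∫_0^3/2 u dx = 0).


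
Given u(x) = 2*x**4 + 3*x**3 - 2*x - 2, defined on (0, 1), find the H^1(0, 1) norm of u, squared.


||u||_{H^1}^2 = 23671/630

The H^1 norm (squared) on an interval (0, L) is
  ||u||_{H^1}^2 = ∫_0^L u(x)^2 dx + ∫_0^L u'(x)^2 dx.
Compute u'(x) = 8*x**3 + 9*x**2 - 2.
Then u(x)^2 = 4*x**8 + 12*x**7 + 9*x**6 - 8*x**5 - 20*x**4 - 12*x**3 + 4*x**2 + 8*x + 4 and u'(x)^2 = 64*x**6 + 144*x**5 + 81*x**4 - 32*x**3 - 36*x**2 + 4.
Integrate each monomial from 0 to 1 using ∫_0^1 c·x^n dx = c·1^(n+1)/(n+1):
  ∫_0^1 u(x)^2 dx = ∫_0^1 (4*x^8 + 12*x^7 + 9*x^6 - 8*x^5 - 20*x^4 - 12*x^3 + 4*x^2 + 8*x + 4) dx. Term by term:
    ∫_0^1 4*x^8 dx = 4/9;  ∫_0^1 12*x^7 dx = 3/2;  ∫_0^1 9*x^6 dx = 9/7;
    ∫_0^1 -8*x^5 dx = -4/3;  ∫_0^1 -20*x^4 dx = -4;  ∫_0^1 -12*x^3 dx = -3;
    ∫_0^1 4*x^2 dx = 4/3;  ∫_0^1 8*x dx = 4;  ∫_0^1 4 dx = 4.
  Sum: 4/9 + 3/2 + 9/7 − 4/3 − 4 − 3 + 4/3 + 4 + 4 = 533/126.
  ∫_0^1 u'(x)^2 dx = ∫_0^1 (64*x^6 + 144*x^5 + 81*x^4 - 32*x^3 - 36*x^2 + 4) dx. Term by term:
    ∫_0^1 64*x^6 dx = 64/7;  ∫_0^1 144*x^5 dx = 24;  ∫_0^1 81*x^4 dx = 81/5;
    ∫_0^1 -32*x^3 dx = -8;  ∫_0^1 -36*x^2 dx = -12;  ∫_0^1 4 dx = 4.
  Sum: 64/7 + 24 + 81/5 − 8 − 12 + 4 = 1167/35.
Adding: ||u||_{H^1}^2 = 533/126 + 1167/35 = 23671/630.


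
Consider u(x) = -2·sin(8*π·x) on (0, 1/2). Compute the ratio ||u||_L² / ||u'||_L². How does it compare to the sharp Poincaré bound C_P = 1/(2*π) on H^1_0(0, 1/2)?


||u||_L² / ||u'||_L² = 1/(8*π) < C_P = 1/(2*π).

u(x) = -2·sin(8*π·x), so u'(x) = -16*π*cos(8*π*x).
Writing u(x) = A·sin(kπx/L) with A = -2 and k = 4, use ∫_0^L sin²(kπx/L) dx = L/2 and ∫_0^L cos²(kπx/L) dx = L/2.
u² = 4·sin²(8*π·x) and (u')² = 256*π^2·cos²(8*π·x), and each of sin², cos² integrates to L/2 = 1/4 over (0, 1/2).
∫_0^1/2 u² dx = 1, so ||u||_L² = 1.
∫_0^1/2 (u')² dx = 64*π^2, so ||u'||_L² = 8*π.
Ratio ||u||_L² / ||u'||_L² = 1/(8*π).
Sharp Poincaré constant on H^1_0(0, 1/2) is C_P = L/π = 1/(2*π), achieved by sin(2*π·x).
This is the k = 4 harmonic; the ratio L/(kπ) is strictly less than C_P = L/π, consistent with the sharp inequality ||u||_L² ≤ C_P ||u'||_L².


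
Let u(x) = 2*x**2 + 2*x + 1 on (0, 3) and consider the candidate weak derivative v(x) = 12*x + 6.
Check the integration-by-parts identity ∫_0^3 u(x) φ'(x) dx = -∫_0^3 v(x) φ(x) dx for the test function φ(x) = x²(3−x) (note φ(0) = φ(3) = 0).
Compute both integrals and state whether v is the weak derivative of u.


LHS = -621/10, RHS = -1863/10. No, v is not the weak derivative of u.

u(x) = 2*x**2 + 2*x + 1, classical derivative u'(x) = 4*x + 2.
φ(x) = x²(3−x), so φ'(x) = 3*x*(2 - x).
Note φ(0) = φ(3) = 0, so the boundary term u·φ vanishes.
LHS = ∫_0^3 u(x) φ'(x) dx = ∫_0^3 (-6*x^4 + 6*x^3 + 9*x^2 + 6*x) dx. Term by term:
  ∫_0^3 -6*x^4 dx = -1458/5;  ∫_0^3 6*x^3 dx = 243/2;  ∫_0^3 9*x^2 dx = 81;
  ∫_0^3 6*x dx = 27.
Sum: -1458/5 + 243/2 + 81 + 27 = -621/10.
So LHS = -621/10.
∫_0^3 v(x) φ(x) dx = ∫_0^3 (-12*x^4 + 30*x^3 + 18*x^2) dx. Term by term:
  ∫_0^3 -12*x^4 dx = -2916/5;  ∫_0^3 30*x^3 dx = 1215/2;  ∫_0^3 18*x^2 dx = 162.
Sum: -2916/5 + 1215/2 + 162 = 1863/10.
So RHS = -∫_0^3 v(x) φ(x) dx = -1863/10.
LHS − RHS = 621/5 ≠ 0, so the identity fails.
(For a valid weak derivative the identity must hold for EVERY test function, in particular this one. The failure shows v is NOT the weak derivative of u.)
Correct weak derivative would be u'(x) = 4*x + 2.


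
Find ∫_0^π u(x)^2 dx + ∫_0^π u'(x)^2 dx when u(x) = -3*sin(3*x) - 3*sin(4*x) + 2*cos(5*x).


||u||_{H^1(0,π)}^2 = 832/3 + 347*π/2

u'(x) = -10*sin(5*x) - 9*cos(3*x) - 12*cos(4*x).
Expand u² and (u')² and integrate term by term on (0, π), using: for integers n ≥ 1, ∫_0^π sin²(nx) dx = ∫_0^π cos²(nx) dx = π/2; for n ≠ n', ∫_0^π sin(nx)sin(n'x) dx = ∫_0^π cos(nx)cos(n'x) dx = 0; and by product-to-sum, ∫_0^π sin(nx)cos(n'x) dx = ½∫_0^π [sin((n+n')x) + sin((n−n')x)] dx, which is 0 when n+n' is even and 2n/(n²−n'²) when n+n' is odd (it need not vanish on (0, π)).
  u² squared terms: (-3)²·∫sin(3x)² dx = 9·π/2 = 9*π/2;  (-3)²·∫sin(4x)² dx = 9·π/2 = 9*π/2;  (2)²·∫cos(5x)² dx = 4·π/2 = 2*π.
  u² cross terms: 2·(-3)·(-3)·∫sin(3x)·sin(4x) dx = 18·(0) = 0;  2·(-3)·(2)·∫sin(3x)·cos(5x) dx = -12·(0) = 0;  2·(-3)·(2)·∫sin(4x)·cos(5x) dx = -12·(-8/9) = 32/3.
  So ∫_0^π u² dx = 9*π/2 + 9*π/2 + 2*π + 0 + 0 + 32/3 = 32/3 + 11*π.
  (u')² squared terms: (-12)²·∫cos(4x)² dx = 144·π/2 = 72*π;  (-10)²·∫sin(5x)² dx = 100·π/2 = 50*π;  (-9)²·∫cos(3x)² dx = 81·π/2 = 81*π/2.
  (u')² cross terms: 2·(-12)·(-10)·∫cos(4x)·sin(5x) dx = 240·(10/9) = 800/3;  2·(-12)·(-9)·∫cos(4x)·cos(3x) dx = 216·(0) = 0;  2·(-10)·(-9)·∫sin(5x)·cos(3x) dx = 180·(0) = 0.
  So ∫_0^π (u')² dx = 72*π + 50*π + 81*π/2 + 800/3 + 0 + 0 = 800/3 + 325*π/2.
||u||_{H^1}^2 = (32/3 + 11*π) + (800/3 + 325*π/2) = 832/3 + 347*π/2.


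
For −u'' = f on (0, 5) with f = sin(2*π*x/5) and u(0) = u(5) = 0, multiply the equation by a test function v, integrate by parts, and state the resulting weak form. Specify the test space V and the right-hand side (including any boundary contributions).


V = H^1_0(0, 5) (so v(0) = v(5) = 0); weak form: ∫_0^5 u'v' dx = ∫_0^5 (sin(2*π*x/5)) v dx for all v ∈ V.

Multiply both sides by a test function v and integrate from 0 to 5:
  ∫_0^5 −u''(x) v(x) dx = ∫_0^5 f(x) v(x) dx.
Integrate the LHS by parts once:
  ∫_0^5 −u'' v dx = −[u'(x) v(x)]_0^5 + ∫_0^5 u'(x) v'(x) dx.
Thus ∫_0^5 u'(x) v'(x) dx = ∫_0^5 f(x) v(x) dx + [u'(x) v(x)]_0^5.
Choose V so that boundary terms are either known or forced to vanish.
u is Dirichlet: u(0) = u(5) = 0. Let V = H^1_0(0, 5); then v(0) = v(5) = 0, and [u' v]_0^5 = 0.
Weak formulation: find u (satisfying any essential BC) such that ∫_0^5 u'(x) v'(x) dx = ∫_0^5 f v dx for all v ∈ V.
Substituting f(x) = sin(2*π*x/5), the right-hand side is ∫_0^5 (sin(2*π*x/5)) v dx.


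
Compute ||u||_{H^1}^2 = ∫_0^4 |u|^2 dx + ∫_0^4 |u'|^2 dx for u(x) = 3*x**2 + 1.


||u||_{H^1}^2 = 13716/5

The H^1 norm (squared) on an interval (0, L) is
  ||u||_{H^1}^2 = ∫_0^L u(x)^2 dx + ∫_0^L u'(x)^2 dx.
Compute u'(x) = 6*x.
Then u(x)^2 = 9*x**4 + 6*x**2 + 1 and u'(x)^2 = 36*x**2.
Integrate each monomial from 0 to 4 using ∫_0^4 c·x^n dx = c·4^(n+1)/(n+1):
  ∫_0^4 u(x)^2 dx = ∫_0^4 (9*x^4 + 6*x^2 + 1) dx. Term by term:
    ∫_0^4 9*x^4 dx = 9216/5;  ∫_0^4 6*x^2 dx = 128;  ∫_0^4 1 dx = 4.
  Sum: 9216/5 + 128 + 4 = 9876/5.
  ∫_0^4 u'(x)^2 dx = ∫_0^4 (36*x^2) dx. Term by term:
    ∫_0^4 36*x^2 dx = 768.
Adding: ||u||_{H^1}^2 = 9876/5 + 768 = 13716/5.


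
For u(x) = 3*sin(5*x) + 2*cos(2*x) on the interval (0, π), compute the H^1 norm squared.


||u||_{H^1(0,π)}^2 = 200/7 + 127*π

u'(x) = -4*sin(2*x) + 15*cos(5*x).
Expand u² and (u')² and integrate term by term on (0, π), using: for integers n ≥ 1, ∫_0^π sin²(nx) dx = ∫_0^π cos²(nx) dx = π/2; for n ≠ n', ∫_0^π sin(nx)sin(n'x) dx = ∫_0^π cos(nx)cos(n'x) dx = 0; and by product-to-sum, ∫_0^π sin(nx)cos(n'x) dx = ½∫_0^π [sin((n+n')x) + sin((n−n')x)] dx, which is 0 when n+n' is even and 2n/(n²−n'²) when n+n' is odd (it need not vanish on (0, π)).
  u² squared terms: (2)²·∫cos(2x)² dx = 4·π/2 = 2*π;  (3)²·∫sin(5x)² dx = 9·π/2 = 9*π/2.
  u² cross terms: 2·(2)·(3)·∫cos(2x)·sin(5x) dx = 12·(10/21) = 40/7.
  So ∫_0^π u² dx = 2*π + 9*π/2 + 40/7 = 40/7 + 13*π/2.
  (u')² squared terms: (-4)²·∫sin(2x)² dx = 16·π/2 = 8*π;  (15)²·∫cos(5x)² dx = 225·π/2 = 225*π/2.
  (u')² cross terms: 2·(-4)·(15)·∫sin(2x)·cos(5x) dx = -120·(-4/21) = 160/7.
  So ∫_0^π (u')² dx = 8*π + 225*π/2 + 160/7 = 160/7 + 241*π/2.
||u||_{H^1}^2 = (40/7 + 13*π/2) + (160/7 + 241*π/2) = 200/7 + 127*π.


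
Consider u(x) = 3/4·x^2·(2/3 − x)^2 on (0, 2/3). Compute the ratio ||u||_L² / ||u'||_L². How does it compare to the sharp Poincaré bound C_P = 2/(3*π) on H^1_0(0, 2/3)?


||u||_L² / ||u'||_L² = sqrt(3)/9 < C_P = 2/(3*π).

u(x) = 3/4·x^2·(2/3 − x)^2, so u'(x) = x*(3*x - 2)*(3*x - 1)/3.
u(x) = 3/4·x^2·(2/3 − x)^2 vanishes at x = 0 and x = 2/3, so u ∈ H^1_0(0, 2/3). Differentiate via the product rule and integrate the resulting polynomials term by term.
  ∫_0^2/3 u² dx = ∫_0^2/3 (9*x^8/16 - 3*x^7/2 + 3*x^6/2 - 2*x^5/3 + x^4/9) dx. Term by term:
    ∫_0^2/3 9*x^8/16 dx = 32/19683;  ∫_0^2/3 -3*x^7/2 dx = -16/2187;  ∫_0^2/3 3*x^6/2 dx = 64/5103;
    ∫_0^2/3 -2*x^5/3 dx = -64/6561;  ∫_0^2/3 x^4/9 dx = 32/10935.
  Sum: 32/19683 − 16/2187 + 64/5103 − 64/6561 + 32/10935 = 16/688905.
  ∫_0^2/3 (u')² dx = ∫_0^2/3 (9*x^6 - 18*x^5 + 13*x^4 - 4*x^3 + 4*x^2/9) dx. Term by term:
    ∫_0^2/3 9*x^6 dx = 128/1701;  ∫_0^2/3 -18*x^5 dx = -64/243;  ∫_0^2/3 13*x^4 dx = 416/1215;
    ∫_0^2/3 -4*x^3 dx = -16/81;  ∫_0^2/3 4*x^2/9 dx = 32/729.
  Sum: 128/1701 − 64/243 + 416/1215 − 16/81 + 32/729 = 16/25515.
∫_0^2/3 u² dx = 16/688905, so ||u||_L² = 4*sqrt(105)/8505.
∫_0^2/3 (u')² dx = 16/25515, so ||u'||_L² = 4*sqrt(35)/945.
Ratio ||u||_L² / ||u'||_L² = sqrt(3)/9.
Sharp Poincaré constant on H^1_0(0, 2/3) is C_P = L/π = 2/(3*π), achieved by sin(3*π/2·x).
A polynomial bump cannot attain the sharp Poincaré constant (only the first sine eigenfunction does), so the ratio is strictly less than C_P, consistent with ||u||_L² ≤ C_P ||u'||_L².


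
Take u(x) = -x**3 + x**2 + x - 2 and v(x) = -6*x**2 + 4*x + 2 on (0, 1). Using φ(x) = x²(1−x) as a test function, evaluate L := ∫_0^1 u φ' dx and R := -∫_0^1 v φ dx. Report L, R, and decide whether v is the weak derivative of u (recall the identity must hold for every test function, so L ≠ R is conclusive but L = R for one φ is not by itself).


LHS = -1/12, RHS = -1/6. No, v is not the weak derivative of u.

u(x) = -x**3 + x**2 + x - 2, classical derivative u'(x) = -3*x**2 + 2*x + 1.
φ(x) = x²(1−x), so φ'(x) = x*(2 - 3*x).
Note φ(0) = φ(1) = 0, so the boundary term u·φ vanishes.
LHS = ∫_0^1 u(x) φ'(x) dx = ∫_0^1 (3*x^5 - 5*x^4 - x^3 + 8*x^2 - 4*x) dx. Term by term:
  ∫_0^1 3*x^5 dx = 1/2;  ∫_0^1 -5*x^4 dx = -1;  ∫_0^1 -x^3 dx = -1/4;
  ∫_0^1 8*x^2 dx = 8/3;  ∫_0^1 -4*x dx = -2.
Sum: 1/2 − 1 − 1/4 + 8/3 − 2 = -1/12.
So LHS = -1/12.
∫_0^1 v(x) φ(x) dx = ∫_0^1 (6*x^5 - 10*x^4 + 2*x^3 + 2*x^2) dx. Term by term:
  ∫_0^1 6*x^5 dx = 1;  ∫_0^1 -10*x^4 dx = -2;  ∫_0^1 2*x^3 dx = 1/2;
  ∫_0^1 2*x^2 dx = 2/3.
Sum: 1 − 2 + 1/2 + 2/3 = 1/6.
So RHS = -∫_0^1 v(x) φ(x) dx = -1/6.
LHS − RHS = 1/12 ≠ 0, so the identity fails.
(For a valid weak derivative the identity must hold for EVERY test function, in particular this one. The failure shows v is NOT the weak derivative of u.)
Correct weak derivative would be u'(x) = -3*x**2 + 2*x + 1.


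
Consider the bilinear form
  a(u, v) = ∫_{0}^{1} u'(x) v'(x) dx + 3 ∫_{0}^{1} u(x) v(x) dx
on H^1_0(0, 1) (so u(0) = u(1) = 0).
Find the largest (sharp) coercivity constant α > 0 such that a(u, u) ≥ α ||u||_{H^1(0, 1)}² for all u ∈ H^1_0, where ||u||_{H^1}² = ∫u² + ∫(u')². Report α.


α = 1

Coercivity of a(·,·) on H^1_0(0, 1) means a(u, u) ≥ α ||u||_{H^1}² for every u ∈ H^1_0.
The interval has length L = 1, and Poincaré/coercivity depend only on L. Here a(u, u) = ∫(u')² + (3)·∫u².
Here c = 3 ≥ 1, so a(u,u) = ∫(u')² + c∫u² ≥ ∫(u')² + ∫u² = ||u||_{H^1}², i.e. α = 1 works. No larger α is possible: a(u,u) ≥ α||u||_{H^1}² means (1−α)∫(u')² ≥ (α−c)∫u², and for the modes u_n = sin(nπ(x−x₀)/L) (x₀ the left endpoint) one has ∫u_n²/∫(u_n')² = (L/(nπ))² → 0, so a(u_n,u_n)/||u_n||_{H^1}² → 1. Hence the optimal constant is α = 1.
Therefore α = 1.


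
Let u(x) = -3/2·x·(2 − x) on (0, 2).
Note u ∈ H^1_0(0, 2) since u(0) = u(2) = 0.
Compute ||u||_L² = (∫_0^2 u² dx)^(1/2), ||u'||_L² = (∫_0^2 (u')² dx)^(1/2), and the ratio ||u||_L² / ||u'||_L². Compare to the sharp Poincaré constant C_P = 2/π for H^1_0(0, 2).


||u||_L² / ||u'||_L² = sqrt(10)/5 < C_P = 2/π.

u(x) = -3/2·x·(2 − x), so u'(x) = 3*x - 3.
u(x) = -3/2·x·(2 − x) vanishes at x = 0 and x = 2, so u ∈ H^1_0(0, 2). Differentiate via the product rule and integrate the resulting polynomials term by term.
  ∫_0^2 u² dx = ∫_0^2 (9*x^4/4 - 9*x^3 + 9*x^2) dx. Term by term:
    ∫_0^2 9*x^4/4 dx = 72/5;  ∫_0^2 -9*x^3 dx = -36;  ∫_0^2 9*x^2 dx = 24.
  Sum: 72/5 − 36 + 24 = 12/5.
  ∫_0^2 (u')² dx = ∫_0^2 (9*x^2 - 18*x + 9) dx. Term by term:
    ∫_0^2 9*x^2 dx = 24;  ∫_0^2 -18*x dx = -36;  ∫_0^2 9 dx = 18.
  Sum: 24 − 36 + 18 = 6.
∫_0^2 u² dx = 12/5, so ||u||_L² = 2*sqrt(15)/5.
∫_0^2 (u')² dx = 6, so ||u'||_L² = sqrt(6).
Ratio ||u||_L² / ||u'||_L² = sqrt(10)/5.
Sharp Poincaré constant on H^1_0(0, 2) is C_P = L/π = 2/π, achieved by sin(π/2·x).
A polynomial bump cannot attain the sharp Poincaré constant (only the first sine eigenfunction does), so the ratio is strictly less than C_P, consistent with ||u||_L² ≤ C_P ||u'||_L².


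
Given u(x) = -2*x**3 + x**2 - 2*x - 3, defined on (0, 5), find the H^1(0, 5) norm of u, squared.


||u||_{H^1}^2 = 1282040/21

The H^1 norm (squared) on an interval (0, L) is
  ||u||_{H^1}^2 = ∫_0^L u(x)^2 dx + ∫_0^L u'(x)^2 dx.
Compute u'(x) = -6*x**2 + 2*x - 2.
Then u(x)^2 = 4*x**6 - 4*x**5 + 9*x**4 + 8*x**3 - 2*x**2 + 12*x + 9 and u'(x)^2 = 36*x**4 - 24*x**3 + 28*x**2 - 8*x + 4.
Integrate each monomial from 0 to 5 using ∫_0^5 c·x^n dx = c·5^(n+1)/(n+1):
  ∫_0^5 u(x)^2 dx = ∫_0^5 (4*x^6 - 4*x^5 + 9*x^4 + 8*x^3 - 2*x^2 + 12*x + 9) dx. Term by term:
    ∫_0^5 4*x^6 dx = 312500/7;  ∫_0^5 -4*x^5 dx = -31250/3;  ∫_0^5 9*x^4 dx = 5625;
    ∫_0^5 8*x^3 dx = 1250;  ∫_0^5 -2*x^2 dx = -250/3;  ∫_0^5 12*x dx = 150;
    ∫_0^5 9 dx = 45.
  Sum: 312500/7 − 31250/3 + 5625 + 1250 − 250/3 + 150 + 45 = 288490/7.
  ∫_0^5 u'(x)^2 dx = ∫_0^5 (36*x^4 - 24*x^3 + 28*x^2 - 8*x + 4) dx. Term by term:
    ∫_0^5 36*x^4 dx = 22500;  ∫_0^5 -24*x^3 dx = -3750;  ∫_0^5 28*x^2 dx = 3500/3;
    ∫_0^5 -8*x dx = -100;  ∫_0^5 4 dx = 20.
  Sum: 22500 − 3750 + 3500/3 − 100 + 20 = 59510/3.
Adding: ||u||_{H^1}^2 = 288490/7 + 59510/3 = 1282040/21.


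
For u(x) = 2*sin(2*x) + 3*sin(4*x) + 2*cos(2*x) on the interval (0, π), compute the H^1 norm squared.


||u||_{H^1(0,π)}^2 = 193*π/2

u'(x) = -4*sin(2*x) + 4*cos(2*x) + 12*cos(4*x).
Expand u² and (u')² and integrate term by term on (0, π), using: for integers n ≥ 1, ∫_0^π sin²(nx) dx = ∫_0^π cos²(nx) dx = π/2; for n ≠ n', ∫_0^π sin(nx)sin(n'x) dx = ∫_0^π cos(nx)cos(n'x) dx = 0; and by product-to-sum, ∫_0^π sin(nx)cos(n'x) dx = ½∫_0^π [sin((n+n')x) + sin((n−n')x)] dx, which is 0 when n+n' is even and 2n/(n²−n'²) when n+n' is odd (it need not vanish on (0, π)).
  u² squared terms: (2)²·∫cos(2x)² dx = 4·π/2 = 2*π;  (2)²·∫sin(2x)² dx = 4·π/2 = 2*π;  (3)²·∫sin(4x)² dx = 9·π/2 = 9*π/2.
  u² cross terms: 2·(2)·(2)·∫cos(2x)·sin(2x) dx = 8·(0) = 0;  2·(2)·(3)·∫cos(2x)·sin(4x) dx = 12·(0) = 0;  2·(2)·(3)·∫sin(2x)·sin(4x) dx = 12·(0) = 0.
  So ∫_0^π u² dx = 2*π + 2*π + 9*π/2 + 0 + 0 + 0 = 17*π/2.
  (u')² squared terms: (-4)²·∫sin(2x)² dx = 16·π/2 = 8*π;  (4)²·∫cos(2x)² dx = 16·π/2 = 8*π;  (12)²·∫cos(4x)² dx = 144·π/2 = 72*π.
  (u')² cross terms: 2·(-4)·(4)·∫sin(2x)·cos(2x) dx = -32·(0) = 0;  2·(-4)·(12)·∫sin(2x)·cos(4x) dx = -96·(0) = 0;  2·(4)·(12)·∫cos(2x)·cos(4x) dx = 96·(0) = 0.
  So ∫_0^π (u')² dx = 8*π + 8*π + 72*π + 0 + 0 + 0 = 88*π.
||u||_{H^1}^2 = (17*π/2) + (88*π) = 193*π/2.


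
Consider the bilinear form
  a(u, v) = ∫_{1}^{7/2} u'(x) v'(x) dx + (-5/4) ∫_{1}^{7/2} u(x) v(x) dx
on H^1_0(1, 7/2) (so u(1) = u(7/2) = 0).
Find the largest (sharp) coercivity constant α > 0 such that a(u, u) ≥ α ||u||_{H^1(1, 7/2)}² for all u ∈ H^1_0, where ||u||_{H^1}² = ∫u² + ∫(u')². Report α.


α = (-125 + 16*π^2)/(4*(25 + 4*π^2))

Coercivity of a(·,·) on H^1_0(1, 7/2) means a(u, u) ≥ α ||u||_{H^1}² for every u ∈ H^1_0.
The interval has length L = 5/2, and Poincaré/coercivity depend only on L. Here a(u, u) = ∫(u')² + (-5/4)·∫u².
Here c = -5/4 < 0 with |c| < (π/L)² = 4*π^2/25, so coercivity still holds. The condition a(u,u) ≥ α||u||_{H^1}² reads (1−α)∫(u')² ≥ (α−c)∫u². Any admissible α is ≤ 1 (rapidly oscillating u have ∫u²/∫(u')² → 0), and α = 1 would force 0 ≥ (1−c)∫u², impossible since c < 1; so 1−α > 0. By the sharp Poincaré inequality on H^1_0 of an interval of length L, ∫(u')² ≥ (π/L)²∫u² with equality for the first sine mode sin(π(x−x₀)/L) (x₀ the left endpoint), so the inequality holds for all u iff (1−α)(π/L)² ≥ α − c, i.e. α ≤ ((π/L)² + c)/((π/L)² + 1) = (1 + c(L/π)²)/(1 + (L/π)²). (Direct route, valid since c ≤ 0: Poincaré gives c∫u² ≥ c(L/π)²∫(u')², so a(u,u) ≥ (1 + c(L/π)²)∫(u')², while ||u||_{H^1}² ≤ (1 + (L/π)²)∫(u')²; dividing yields the same α.) With (π/L)² = 4*π^2/25 and c = -5/4, the largest admissible constant is α = ((π/L)² + c)/((π/L)² + 1).
Simplifying, α = (-125 + 16*π^2)/(4*(25 + 4*π^2)).


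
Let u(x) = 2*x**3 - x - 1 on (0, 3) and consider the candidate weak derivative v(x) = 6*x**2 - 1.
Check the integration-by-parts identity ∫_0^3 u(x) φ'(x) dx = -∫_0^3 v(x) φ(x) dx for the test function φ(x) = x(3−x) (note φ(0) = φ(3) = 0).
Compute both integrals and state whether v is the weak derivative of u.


LHS = -342/5, RHS = -342/5. Yes, v = u' weakly.

u(x) = 2*x**3 - x - 1, classical derivative u'(x) = 6*x**2 - 1.
φ(x) = x(3−x), so φ'(x) = 3 - 2*x.
Note φ(0) = φ(3) = 0, so the boundary term u·φ vanishes.
LHS = ∫_0^3 u(x) φ'(x) dx = ∫_0^3 (-4*x^4 + 6*x^3 + 2*x^2 - x - 3) dx. Term by term:
  ∫_0^3 -4*x^4 dx = -972/5;  ∫_0^3 6*x^3 dx = 243/2;  ∫_0^3 2*x^2 dx = 18;
  ∫_0^3 -x dx = -9/2;  ∫_0^3 -3 dx = -9.
Sum: -972/5 + 243/2 + 18 − 9/2 − 9 = -342/5.
So LHS = -342/5.
∫_0^3 v(x) φ(x) dx = ∫_0^3 (-6*x^4 + 18*x^3 + x^2 - 3*x) dx. Term by term:
  ∫_0^3 -6*x^4 dx = -1458/5;  ∫_0^3 18*x^3 dx = 729/2;  ∫_0^3 x^2 dx = 9;
  ∫_0^3 -3*x dx = -27/2.
Sum: -1458/5 + 729/2 + 9 − 27/2 = 342/5.
So RHS = -∫_0^3 v(x) φ(x) dx = -342/5.
LHS = RHS, so the identity holds for this test φ.
Moreover u is smooth here and v(x) = u'(x) = 6*x**2 - 1 pointwise, so the identity holds for every test function. Hence v is the weak derivative of u.


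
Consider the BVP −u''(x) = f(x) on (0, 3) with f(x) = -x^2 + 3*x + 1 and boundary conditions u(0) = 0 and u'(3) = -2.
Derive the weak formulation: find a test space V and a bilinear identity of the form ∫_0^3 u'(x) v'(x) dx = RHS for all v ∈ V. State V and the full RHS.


V = {v ∈ H^1(0, 3) : v(0) = 0} (test functions vanish at x = 0 where u is specified); weak form: ∫_0^3 u'v' dx = ∫_0^3 (-x^2 + 3*x + 1) v dx − 2·v(3) for all v ∈ V.

Multiply both sides by a test function v and integrate from 0 to 3:
  ∫_0^3 −u''(x) v(x) dx = ∫_0^3 f(x) v(x) dx.
Integrate the LHS by parts once:
  ∫_0^3 −u'' v dx = −[u'(x) v(x)]_0^3 + ∫_0^3 u'(x) v'(x) dx.
Thus ∫_0^3 u'(x) v'(x) dx = ∫_0^3 f(x) v(x) dx + [u'(x) v(x)]_0^3.
Choose V so that boundary terms are either known or forced to vanish.
Mixed BC: u(0) = 0 (Dirichlet) and u'(3) = -2 (Neumann). Define V = {v ∈ H^1(0, 3) : v(0) = 0}. Then [u' v]_0^3 = u'(3)·v(3) − u'(0)·0 = − 2·v(3).
Weak formulation: find u (satisfying any essential BC) such that ∫_0^3 u'(x) v'(x) dx = ∫_0^3 f v dx − 2·v(3) for all v ∈ V (Dirichlet at 0 absorbed into V; Neumann datum at x = 3 contributes the boundary term).
Substituting f(x) = -x^2 + 3*x + 1, the right-hand side is ∫_0^3 (-x^2 + 3*x + 1) v dx − 2·v(3).


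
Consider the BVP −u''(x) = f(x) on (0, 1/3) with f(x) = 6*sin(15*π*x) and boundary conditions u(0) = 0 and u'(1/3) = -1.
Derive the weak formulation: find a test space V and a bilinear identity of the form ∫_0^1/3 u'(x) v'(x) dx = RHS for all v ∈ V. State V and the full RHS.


V = {v ∈ H^1(0, 1/3) : v(0) = 0} (test functions vanish at x = 0 where u is specified); weak form: ∫_0^1/3 u'v' dx = ∫_0^1/3 (6*sin(15*π*x)) v dx − v(1/3) for all v ∈ V.

Multiply both sides by a test function v and integrate from 0 to 1/3:
  ∫_0^1/3 −u''(x) v(x) dx = ∫_0^1/3 f(x) v(x) dx.
Integrate the LHS by parts once:
  ∫_0^1/3 −u'' v dx = −[u'(x) v(x)]_0^1/3 + ∫_0^1/3 u'(x) v'(x) dx.
Thus ∫_0^1/3 u'(x) v'(x) dx = ∫_0^1/3 f(x) v(x) dx + [u'(x) v(x)]_0^1/3.
Choose V so that boundary terms are either known or forced to vanish.
Mixed BC: u(0) = 0 (Dirichlet) and u'(1/3) = -1 (Neumann). Define V = {v ∈ H^1(0, 1/3) : v(0) = 0}. Then [u' v]_0^1/3 = u'(1/3)·v(1/3) − u'(0)·0 = − v(1/3).
Weak formulation: find u (satisfying any essential BC) such that ∫_0^1/3 u'(x) v'(x) dx = ∫_0^1/3 f v dx − v(1/3) for all v ∈ V (Dirichlet at 0 absorbed into V; Neumann datum at x = 1/3 contributes the boundary term).
Substituting f(x) = 6*sin(15*π*x), the right-hand side is ∫_0^1/3 (6*sin(15*π*x)) v dx − v(1/3).


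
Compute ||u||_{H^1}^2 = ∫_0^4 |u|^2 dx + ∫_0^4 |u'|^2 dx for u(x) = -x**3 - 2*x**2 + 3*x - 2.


||u||_{H^1}^2 = 799348/105

The H^1 norm (squared) on an interval (0, L) is
  ||u||_{H^1}^2 = ∫_0^L u(x)^2 dx + ∫_0^L u'(x)^2 dx.
Compute u'(x) = -3*x**2 - 4*x + 3.
Then u(x)^2 = x**6 + 4*x**5 - 2*x**4 - 8*x**3 + 17*x**2 - 12*x + 4 and u'(x)^2 = 9*x**4 + 24*x**3 - 2*x**2 - 24*x + 9.
Integrate each monomial from 0 to 4 using ∫_0^4 c·x^n dx = c·4^(n+1)/(n+1):
  ∫_0^4 u(x)^2 dx = ∫_0^4 (x^6 + 4*x^5 - 2*x^4 - 8*x^3 + 17*x^2 - 12*x + 4) dx. Term by term:
    ∫_0^4 x^6 dx = 16384/7;  ∫_0^4 4*x^5 dx = 8192/3;  ∫_0^4 -2*x^4 dx = -2048/5;
    ∫_0^4 -8*x^3 dx = -512;  ∫_0^4 17*x^2 dx = 1088/3;  ∫_0^4 -12*x dx = -96;
    ∫_0^4 4 dx = 16.
  Sum: 16384/7 + 8192/3 − 2048/5 − 512 + 1088/3 − 96 + 16 = 465392/105.
  ∫_0^4 u'(x)^2 dx = ∫_0^4 (9*x^4 + 24*x^3 - 2*x^2 - 24*x + 9) dx. Term by term:
    ∫_0^4 9*x^4 dx = 9216/5;  ∫_0^4 24*x^3 dx = 1536;  ∫_0^4 -2*x^2 dx = -128/3;
    ∫_0^4 -24*x dx = -192;  ∫_0^4 9 dx = 36.
  Sum: 9216/5 + 1536 − 128/3 − 192 + 36 = 47708/15.
Adding: ||u||_{H^1}^2 = 465392/105 + 47708/15 = 799348/105.


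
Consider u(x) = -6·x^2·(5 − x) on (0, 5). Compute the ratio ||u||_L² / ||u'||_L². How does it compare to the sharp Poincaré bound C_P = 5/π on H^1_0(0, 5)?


||u||_L² / ||u'||_L² = 5*sqrt(14)/14 < C_P = 5/π.

u(x) = -6·x^2·(5 − x), so u'(x) = 6*x*(3*x - 10).
u(x) = -6·x^2·(5 − x) vanishes at x = 0 and x = 5, so u ∈ H^1_0(0, 5). Differentiate via the product rule and integrate the resulting polynomials term by term.
  ∫_0^5 u² dx = ∫_0^5 (36*x^6 - 360*x^5 + 900*x^4) dx. Term by term:
    ∫_0^5 36*x^6 dx = 2812500/7;  ∫_0^5 -360*x^5 dx = -937500;  ∫_0^5 900*x^4 dx = 562500.
  Sum: 2812500/7 − 937500 + 562500 = 187500/7.
  ∫_0^5 (u')² dx = ∫_0^5 (324*x^4 - 2160*x^3 + 3600*x^2) dx. Term by term:
    ∫_0^5 324*x^4 dx = 202500;  ∫_0^5 -2160*x^3 dx = -337500;  ∫_0^5 3600*x^2 dx = 150000.
  Sum: 202500 − 337500 + 150000 = 15000.
∫_0^5 u² dx = 187500/7, so ||u||_L² = 250*sqrt(21)/7.
∫_0^5 (u')² dx = 15000, so ||u'||_L² = 50*sqrt(6).
Ratio ||u||_L² / ||u'||_L² = 5*sqrt(14)/14.
Sharp Poincaré constant on H^1_0(0, 5) is C_P = L/π = 5/π, achieved by sin(π/5·x).
A polynomial bump cannot attain the sharp Poincaré constant (only the first sine eigenfunction does), so the ratio is strictly less than C_P, consistent with ||u||_L² ≤ C_P ||u'||_L².


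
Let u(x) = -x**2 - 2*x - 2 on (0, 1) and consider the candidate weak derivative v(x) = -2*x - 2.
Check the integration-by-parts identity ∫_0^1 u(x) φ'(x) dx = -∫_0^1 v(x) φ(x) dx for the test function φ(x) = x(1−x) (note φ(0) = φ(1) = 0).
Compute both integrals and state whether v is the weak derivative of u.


LHS = 1/2, RHS = 1/2. Yes, v = u' weakly.

u(x) = -x**2 - 2*x - 2, classical derivative u'(x) = -2*x - 2.
φ(x) = x(1−x), so φ'(x) = 1 - 2*x.
Note φ(0) = φ(1) = 0, so the boundary term u·φ vanishes.
LHS = ∫_0^1 u(x) φ'(x) dx = ∫_0^1 (2*x^3 + 3*x^2 + 2*x - 2) dx. Term by term:
  ∫_0^1 2*x^3 dx = 1/2;  ∫_0^1 3*x^2 dx = 1;  ∫_0^1 2*x dx = 1;
  ∫_0^1 -2 dx = -2.
Sum: 1/2 + 1 + 1 − 2 = 1/2.
So LHS = 1/2.
∫_0^1 v(x) φ(x) dx = ∫_0^1 (2*x^3 - 2*x) dx. Term by term:
  ∫_0^1 2*x^3 dx = 1/2;  ∫_0^1 -2*x dx = -1.
Sum: 1/2 − 1 = -1/2.
So RHS = -∫_0^1 v(x) φ(x) dx = 1/2.
LHS = RHS, so the identity holds for this test φ.
Moreover u is smooth here and v(x) = u'(x) = -2*x - 2 pointwise, so the identity holds for every test function. Hence v is the weak derivative of u.


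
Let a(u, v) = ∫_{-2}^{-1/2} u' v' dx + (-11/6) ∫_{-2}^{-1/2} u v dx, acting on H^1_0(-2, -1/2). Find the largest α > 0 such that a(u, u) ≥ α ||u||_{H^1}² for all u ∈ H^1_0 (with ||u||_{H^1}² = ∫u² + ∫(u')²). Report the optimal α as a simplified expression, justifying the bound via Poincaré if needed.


α = (-33 + 8*π^2)/(2*(9 + 4*π^2))

Coercivity of a(·,·) on H^1_0(-2, -1/2) means a(u, u) ≥ α ||u||_{H^1}² for every u ∈ H^1_0.
The interval has length L = 3/2, and Poincaré/coercivity depend only on L. Here a(u, u) = ∫(u')² + (-11/6)·∫u².
Here c = -11/6 < 0 with |c| < (π/L)² = 4*π^2/9, so coercivity still holds. The condition a(u,u) ≥ α||u||_{H^1}² reads (1−α)∫(u')² ≥ (α−c)∫u². Any admissible α is ≤ 1 (rapidly oscillating u have ∫u²/∫(u')² → 0), and α = 1 would force 0 ≥ (1−c)∫u², impossible since c < 1; so 1−α > 0. By the sharp Poincaré inequality on H^1_0 of an interval of length L, ∫(u')² ≥ (π/L)²∫u² with equality for the first sine mode sin(π(x−x₀)/L) (x₀ the left endpoint), so the inequality holds for all u iff (1−α)(π/L)² ≥ α − c, i.e. α ≤ ((π/L)² + c)/((π/L)² + 1) = (1 + c(L/π)²)/(1 + (L/π)²). (Direct route, valid since c ≤ 0: Poincaré gives c∫u² ≥ c(L/π)²∫(u')², so a(u,u) ≥ (1 + c(L/π)²)∫(u')², while ||u||_{H^1}² ≤ (1 + (L/π)²)∫(u')²; dividing yields the same α.) With (π/L)² = 4*π^2/9 and c = -11/6, the largest admissible constant is α = ((π/L)² + c)/((π/L)² + 1).
Simplifying, α = (-33 + 8*π^2)/(2*(9 + 4*π^2)).


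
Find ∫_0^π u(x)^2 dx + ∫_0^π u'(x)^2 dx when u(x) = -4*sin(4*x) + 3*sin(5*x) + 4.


||u||_{H^1(0,π)}^2 = 48/5 + 269*π

u'(x) = -16*cos(4*x) + 15*cos(5*x).
Expand u² and (u')² and integrate term by term on (0, π), using: for integers n ≥ 1, ∫_0^π sin²(nx) dx = ∫_0^π cos²(nx) dx = π/2; for n ≠ n', ∫_0^π sin(nx)sin(n'x) dx = ∫_0^π cos(nx)cos(n'x) dx = 0; and by product-to-sum, ∫_0^π sin(nx)cos(n'x) dx = ½∫_0^π [sin((n+n')x) + sin((n−n')x)] dx, which is 0 when n+n' is even and 2n/(n²−n'²) when n+n' is odd (it need not vanish on (0, π)). For the constant mode: ∫_0^π 1 dx = π, ∫_0^π cos(nx) dx = 0, ∫_0^π sin(nx) dx = (1−(−1)^n)/n.
  u² squared terms: (4)²·∫1 dx = 16·π = 16*π;  (-4)²·∫sin(4x)² dx = 16·π/2 = 8*π;  (3)²·∫sin(5x)² dx = 9·π/2 = 9*π/2.
  u² cross terms: 2·(4)·(-4)·∫1·sin(4x) dx = -32·(0) = 0;  2·(4)·(3)·∫1·sin(5x) dx = 24·(2/5) = 48/5;  2·(-4)·(3)·∫sin(4x)·sin(5x) dx = -24·(0) = 0.
  So ∫_0^π u² dx = 16*π + 8*π + 9*π/2 + 0 + 48/5 + 0 = 48/5 + 57*π/2.
  (u')² squared terms: (-16)²·∫cos(4x)² dx = 256·π/2 = 128*π;  (15)²·∫cos(5x)² dx = 225·π/2 = 225*π/2.
  (u')² cross terms: 2·(-16)·(15)·∫cos(4x)·cos(5x) dx = -480·(0) = 0.
  So ∫_0^π (u')² dx = 128*π + 225*π/2 + 0 = 481*π/2.
||u||_{H^1}^2 = (48/5 + 57*π/2) + (481*π/2) = 48/5 + 269*π.


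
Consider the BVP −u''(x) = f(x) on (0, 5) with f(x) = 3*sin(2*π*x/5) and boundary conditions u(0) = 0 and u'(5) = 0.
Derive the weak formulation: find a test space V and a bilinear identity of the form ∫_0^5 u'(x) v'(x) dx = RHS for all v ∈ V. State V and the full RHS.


V = {v ∈ H^1(0, 5) : v(0) = 0} (test functions vanish at x = 0 where u is specified); weak form: ∫_0^5 u'v' dx = ∫_0^5 (3*sin(2*π*x/5)) v dx for all v ∈ V.

Multiply both sides by a test function v and integrate from 0 to 5:
  ∫_0^5 −u''(x) v(x) dx = ∫_0^5 f(x) v(x) dx.
Integrate the LHS by parts once:
  ∫_0^5 −u'' v dx = −[u'(x) v(x)]_0^5 + ∫_0^5 u'(x) v'(x) dx.
Thus ∫_0^5 u'(x) v'(x) dx = ∫_0^5 f(x) v(x) dx + [u'(x) v(x)]_0^5.
Choose V so that boundary terms are either known or forced to vanish.
Mixed BC: u(0) = 0 (Dirichlet) and u'(5) = 0 (Neumann). Define V = {v ∈ H^1(0, 5) : v(0) = 0}. Then [u' v]_0^5 = u'(5)·v(5) − u'(0)·0 = 0.
Weak formulation: find u (satisfying any essential BC) such that ∫_0^5 u'(x) v'(x) dx = ∫_0^5 f v dx for all v ∈ V (Dirichlet at 0 absorbed into V; the Neumann datum at x = 5 is zero, so no boundary term remains).
Substituting f(x) = 3*sin(2*π*x/5), the right-hand side is ∫_0^5 (3*sin(2*π*x/5)) v dx.


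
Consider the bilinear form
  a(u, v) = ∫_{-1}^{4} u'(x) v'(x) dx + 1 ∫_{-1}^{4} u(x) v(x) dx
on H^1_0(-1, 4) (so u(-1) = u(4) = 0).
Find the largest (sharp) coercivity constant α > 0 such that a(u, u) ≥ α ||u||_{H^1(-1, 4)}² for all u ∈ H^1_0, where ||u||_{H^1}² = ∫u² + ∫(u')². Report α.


α = 1

Coercivity of a(·,·) on H^1_0(-1, 4) means a(u, u) ≥ α ||u||_{H^1}² for every u ∈ H^1_0.
The interval has length L = 5, and Poincaré/coercivity depend only on L. Here a(u, u) = ∫(u')² + (1)·∫u².
Here c = 1 ≥ 1, so a(u,u) = ∫(u')² + c∫u² ≥ ∫(u')² + ∫u² = ||u||_{H^1}², i.e. α = 1 works. No larger α is possible: a(u,u) ≥ α||u||_{H^1}² means (1−α)∫(u')² ≥ (α−c)∫u², and for the modes u_n = sin(nπ(x−x₀)/L) (x₀ the left endpoint) one has ∫u_n²/∫(u_n')² = (L/(nπ))² → 0, so a(u_n,u_n)/||u_n||_{H^1}² → 1. Hence the optimal constant is α = 1.
Therefore α = 1.


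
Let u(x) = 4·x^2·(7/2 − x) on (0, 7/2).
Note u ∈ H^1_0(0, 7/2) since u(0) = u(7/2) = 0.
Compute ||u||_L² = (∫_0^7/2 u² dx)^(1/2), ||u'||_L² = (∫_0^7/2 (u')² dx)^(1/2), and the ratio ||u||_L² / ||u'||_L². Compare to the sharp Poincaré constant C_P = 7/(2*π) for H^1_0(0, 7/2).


||u||_L² / ||u'||_L² = sqrt(14)/4 < C_P = 7/(2*π).

u(x) = 4·x^2·(7/2 − x), so u'(x) = 4*x*(7 - 3*x).
u(x) = 4·x^2·(7/2 − x) vanishes at x = 0 and x = 7/2, so u ∈ H^1_0(0, 7/2). Differentiate via the product rule and integrate the resulting polynomials term by term.
  ∫_0^7/2 u² dx = ∫_0^7/2 (16*x^6 - 112*x^5 + 196*x^4) dx. Term by term:
    ∫_0^7/2 16*x^6 dx = 117649/8;  ∫_0^7/2 -112*x^5 dx = -823543/24;  ∫_0^7/2 196*x^4 dx = 823543/40.
  Sum: 117649/8 − 823543/24 + 823543/40 = 117649/120.
  ∫_0^7/2 (u')² dx = ∫_0^7/2 (144*x^4 - 672*x^3 + 784*x^2) dx. Term by term:
    ∫_0^7/2 144*x^4 dx = 151263/10;  ∫_0^7/2 -672*x^3 dx = -50421/2;  ∫_0^7/2 784*x^2 dx = 33614/3.
  Sum: 151263/10 − 50421/2 + 33614/3 = 16807/15.
∫_0^7/2 u² dx = 117649/120, so ||u||_L² = 343*sqrt(30)/60.
∫_0^7/2 (u')² dx = 16807/15, so ||u'||_L² = 49*sqrt(105)/15.
Ratio ||u||_L² / ||u'||_L² = sqrt(14)/4.
Sharp Poincaré constant on H^1_0(0, 7/2) is C_P = L/π = 7/(2*π), achieved by sin(2*π/7·x).
A polynomial bump cannot attain the sharp Poincaré constant (only the first sine eigenfunction does), so the ratio is strictly less than C_P, consistent with ||u||_L² ≤ C_P ||u'||_L².


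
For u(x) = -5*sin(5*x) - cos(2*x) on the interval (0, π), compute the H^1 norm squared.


||u||_{H^1(0,π)}^2 = 500/21 + 655*π/2

u'(x) = 2*sin(2*x) - 25*cos(5*x).
Expand u² and (u')² and integrate term by term on (0, π), using: for integers n ≥ 1, ∫_0^π sin²(nx) dx = ∫_0^π cos²(nx) dx = π/2; for n ≠ n', ∫_0^π sin(nx)sin(n'x) dx = ∫_0^π cos(nx)cos(n'x) dx = 0; and by product-to-sum, ∫_0^π sin(nx)cos(n'x) dx = ½∫_0^π [sin((n+n')x) + sin((n−n')x)] dx, which is 0 when n+n' is even and 2n/(n²−n'²) when n+n' is odd (it need not vanish on (0, π)).
  u² squared terms: (-1)²·∫cos(2x)² dx = 1·π/2 = π/2;  (-5)²·∫sin(5x)² dx = 25·π/2 = 25*π/2.
  u² cross terms: 2·(-1)·(-5)·∫cos(2x)·sin(5x) dx = 10·(10/21) = 100/21.
  So ∫_0^π u² dx = π/2 + 25*π/2 + 100/21 = 100/21 + 13*π.
  (u')² squared terms: (-25)²·∫cos(5x)² dx = 625·π/2 = 625*π/2;  (2)²·∫sin(2x)² dx = 4·π/2 = 2*π.
  (u')² cross terms: 2·(-25)·(2)·∫cos(5x)·sin(2x) dx = -100·(-4/21) = 400/21.
  So ∫_0^π (u')² dx = 625*π/2 + 2*π + 400/21 = 400/21 + 629*π/2.
||u||_{H^1}^2 = (100/21 + 13*π) + (400/21 + 629*π/2) = 500/21 + 655*π/2.


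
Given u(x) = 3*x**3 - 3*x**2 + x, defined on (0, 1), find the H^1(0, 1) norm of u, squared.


||u||_{H^1}^2 = 487/210

The H^1 norm (squared) on an interval (0, L) is
  ||u||_{H^1}^2 = ∫_0^L u(x)^2 dx + ∫_0^L u'(x)^2 dx.
Compute u'(x) = 9*x**2 - 6*x + 1.
Then u(x)^2 = 9*x**6 - 18*x**5 + 15*x**4 - 6*x**3 + x**2 and u'(x)^2 = 81*x**4 - 108*x**3 + 54*x**2 - 12*x + 1.
Integrate each monomial from 0 to 1 using ∫_0^1 c·x^n dx = c·1^(n+1)/(n+1):
  ∫_0^1 u(x)^2 dx = ∫_0^1 (9*x^6 - 18*x^5 + 15*x^4 - 6*x^3 + x^2) dx. Term by term:
    ∫_0^1 9*x^6 dx = 9/7;  ∫_0^1 -18*x^5 dx = -3;  ∫_0^1 15*x^4 dx = 3;
    ∫_0^1 -6*x^3 dx = -3/2;  ∫_0^1 x^2 dx = 1/3.
  Sum: 9/7 − 3 + 3 − 3/2 + 1/3 = 5/42.
  ∫_0^1 u'(x)^2 dx = ∫_0^1 (81*x^4 - 108*x^3 + 54*x^2 - 12*x + 1) dx. Term by term:
    ∫_0^1 81*x^4 dx = 81/5;  ∫_0^1 -108*x^3 dx = -27;  ∫_0^1 54*x^2 dx = 18;
    ∫_0^1 -12*x dx = -6;  ∫_0^1 1 dx = 1.
  Sum: 81/5 − 27 + 18 − 6 + 1 = 11/5.
Adding: ||u||_{H^1}^2 = 5/42 + 11/5 = 487/210.


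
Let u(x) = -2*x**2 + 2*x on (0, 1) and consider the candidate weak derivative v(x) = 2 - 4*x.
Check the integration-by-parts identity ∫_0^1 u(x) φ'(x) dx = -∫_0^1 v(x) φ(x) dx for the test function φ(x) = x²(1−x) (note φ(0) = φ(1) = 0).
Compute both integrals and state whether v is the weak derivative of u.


LHS = 1/30, RHS = 1/30. Yes, v = u' weakly.

u(x) = -2*x**2 + 2*x, classical derivative u'(x) = 2 - 4*x.
φ(x) = x²(1−x), so φ'(x) = x*(2 - 3*x).
Note φ(0) = φ(1) = 0, so the boundary term u·φ vanishes.
LHS = ∫_0^1 u(x) φ'(x) dx = ∫_0^1 (6*x^4 - 10*x^3 + 4*x^2) dx. Term by term:
  ∫_0^1 6*x^4 dx = 6/5;  ∫_0^1 -10*x^3 dx = -5/2;  ∫_0^1 4*x^2 dx = 4/3.
Sum: 6/5 − 5/2 + 4/3 = 1/30.
So LHS = 1/30.
∫_0^1 v(x) φ(x) dx = ∫_0^1 (4*x^4 - 6*x^3 + 2*x^2) dx. Term by term:
  ∫_0^1 4*x^4 dx = 4/5;  ∫_0^1 -6*x^3 dx = -3/2;  ∫_0^1 2*x^2 dx = 2/3.
Sum: 4/5 − 3/2 + 2/3 = -1/30.
So RHS = -∫_0^1 v(x) φ(x) dx = 1/30.
LHS = RHS, so the identity holds for this test φ.
Moreover u is smooth here and v(x) = u'(x) = 2 - 4*x pointwise, so the identity holds for every test function. Hence v is the weak derivative of u.


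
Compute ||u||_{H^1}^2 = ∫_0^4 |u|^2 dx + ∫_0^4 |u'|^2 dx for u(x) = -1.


||u||_{H^1}^2 = 4

The H^1 norm (squared) on an interval (0, L) is
  ||u||_{H^1}^2 = ∫_0^L u(x)^2 dx + ∫_0^L u'(x)^2 dx.
Compute u'(x) = 0.
Then u(x)^2 = 1 and u'(x)^2 = 0.
Integrate each monomial from 0 to 4 using ∫_0^4 c·x^n dx = c·4^(n+1)/(n+1):
  ∫_0^4 u(x)^2 dx = ∫_0^4 (1) dx. Term by term:
    ∫_0^4 1 dx = 4.
  ∫_0^4 u'(x)^2 dx = ∫_0^4 (0) dx. Term by term:
    ∫_0^4 0 dx = 0.
Adding: ||u||_{H^1}^2 = 4 + 0 = 4.


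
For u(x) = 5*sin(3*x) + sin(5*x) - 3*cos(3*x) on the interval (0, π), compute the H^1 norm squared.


||u||_{H^1(0,π)}^2 = 183*π

u'(x) = 9*sin(3*x) + 15*cos(3*x) + 5*cos(5*x).
Expand u² and (u')² and integrate term by term on (0, π), using: for integers n ≥ 1, ∫_0^π sin²(nx) dx = ∫_0^π cos²(nx) dx = π/2; for n ≠ n', ∫_0^π sin(nx)sin(n'x) dx = ∫_0^π cos(nx)cos(n'x) dx = 0; and by product-to-sum, ∫_0^π sin(nx)cos(n'x) dx = ½∫_0^π [sin((n+n')x) + sin((n−n')x)] dx, which is 0 when n+n' is even and 2n/(n²−n'²) when n+n' is odd (it need not vanish on (0, π)).
  u² squared terms: (-3)²·∫cos(3x)² dx = 9·π/2 = 9*π/2;  (5)²·∫sin(3x)² dx = 25·π/2 = 25*π/2;  (1)²·∫sin(5x)² dx = 1·π/2 = π/2.
  u² cross terms: 2·(-3)·(5)·∫cos(3x)·sin(3x) dx = -30·(0) = 0;  2·(-3)·(1)·∫cos(3x)·sin(5x) dx = -6·(0) = 0;  2·(5)·(1)·∫sin(3x)·sin(5x) dx = 10·(0) = 0.
  So ∫_0^π u² dx = 9*π/2 + 25*π/2 + π/2 + 0 + 0 + 0 = 35*π/2.
  (u')² squared terms: (5)²·∫cos(5x)² dx = 25·π/2 = 25*π/2;  (9)²·∫sin(3x)² dx = 81·π/2 = 81*π/2;  (15)²·∫cos(3x)² dx = 225·π/2 = 225*π/2.
  (u')² cross terms: 2·(5)·(9)·∫cos(5x)·sin(3x) dx = 90·(0) = 0;  2·(5)·(15)·∫cos(5x)·cos(3x) dx = 150·(0) = 0;  2·(9)·(15)·∫sin(3x)·cos(3x) dx = 270·(0) = 0.
  So ∫_0^π (u')² dx = 25*π/2 + 81*π/2 + 225*π/2 + 0 + 0 + 0 = 331*π/2.
||u||_{H^1}^2 = (35*π/2) + (331*π/2) = 183*π.
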